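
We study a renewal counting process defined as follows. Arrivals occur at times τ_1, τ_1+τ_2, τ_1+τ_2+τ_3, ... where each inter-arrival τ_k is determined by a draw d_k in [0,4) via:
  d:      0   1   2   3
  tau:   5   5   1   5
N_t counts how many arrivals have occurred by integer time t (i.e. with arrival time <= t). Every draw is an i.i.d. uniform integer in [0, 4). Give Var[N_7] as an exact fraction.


Inter-arrival values over d=0..3: [5, 5, 1, 5]
Each d has probability 1/4, so the pmf of τ is: f(1) = 1/4, f(5) = 3/4
Let p_n(j) = P(N_n = j), with p_0 = [1]. Condition on τ_1: p_n(0) = P(τ > n), and for j >= 1, p_n(j) = Σ_{k<=n} f(k)·p_{n−k}(j−1)
p_1 = [3/4, 1/4]  (j = 0..1)
p_2 = [3/4, 3/16, 1/16]  (j = 0..2)
p_3 = [3/4, 3/16, 3/64, 1/64]  (j = 0..3)
p_4 = [3/4, 3/16, 3/64, 3/256, 1/256]  (j = 0..4)
p_5 = [0, 15/16, 3/64, 3/256, 3/1024, 1/1024]  (j = 0..5)
p_6 = [0, 9/16, 27/64, 3/256, 3/1024, 3/4096, 1/4096]  (j = 0..6)
p_7 = [0, 9/16, 9/32, 39/256, 3/1024, 3/4096, 3/16384, 1/16384]  (j = 0..7)
E[N_7] = Σ j·p_7(j) = 26197/16384;  E[N_7²] = Σ j²·p_7(j) = 51337/16384
Var[N_7] = 51337/16384 − (26197/16384)² = 154822599/268435456

154822599/268435456


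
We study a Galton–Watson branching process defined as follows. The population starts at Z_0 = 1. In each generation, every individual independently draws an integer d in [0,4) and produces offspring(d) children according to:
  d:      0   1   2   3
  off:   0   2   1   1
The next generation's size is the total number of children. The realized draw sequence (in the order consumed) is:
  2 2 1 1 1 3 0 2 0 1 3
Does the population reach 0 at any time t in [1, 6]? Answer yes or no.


gen 0: Z_0=1, draws=[2], offspring=[1], Z_1=1
gen 1: Z_1=1, draws=[2], offspring=[1], Z_2=1
gen 2: Z_2=1, draws=[1], offspring=[2], Z_3=2
gen 3: Z_3=2, draws=[1, 1], offspring=[2, 2], Z_4=4
gen 4: Z_4=4, draws=[3, 0, 2, 0], offspring=[1, 0, 1, 0], Z_5=2
gen 5: Z_5=2, draws=[1, 3], offspring=[2, 1], Z_6=3

no


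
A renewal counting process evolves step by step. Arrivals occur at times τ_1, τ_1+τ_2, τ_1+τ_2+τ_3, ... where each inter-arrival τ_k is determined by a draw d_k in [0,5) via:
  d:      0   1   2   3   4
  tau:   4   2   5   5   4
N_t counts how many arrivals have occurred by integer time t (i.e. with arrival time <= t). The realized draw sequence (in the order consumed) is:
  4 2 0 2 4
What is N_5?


draw d_1=4: τ_1=4, arrival time A_1=4
draw d_2=2: τ_2=5, arrival time A_2=9
draw d_3=0: τ_3=4, arrival time A_3=13
draw d_4=2: τ_4=5, arrival time A_4=18
draw d_5=4: τ_5=4, arrival time A_5=22
N_t over t=0..5: 0:0 1:0 2:0 3:0 4:1 5:1

1


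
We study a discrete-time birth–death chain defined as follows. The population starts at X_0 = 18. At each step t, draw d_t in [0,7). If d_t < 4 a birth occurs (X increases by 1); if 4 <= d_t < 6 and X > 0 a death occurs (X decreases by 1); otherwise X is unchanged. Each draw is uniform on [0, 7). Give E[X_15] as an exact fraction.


156/7

X can drop by at most 1 per step and X_0 = 18 > T = 15, so X_t >= 18 − t >= 3 > 0 for every t <= 15: the floor at 0 (the 'and X > 0' condition) never binds. Hence X_15 = X_0 + Σ_{t<15} Y_t with i.i.d. increments Y_t = y(d_t) ∈ {+1, −1, 0}.
Outcome values over d=0..6: [1, 1, 1, 1, -1, -1, 0]
Σy = 2, Σy² = 6, M = 7
μ = 2/7 = 2/7,  σ² = 6/7 − (2/7)² = 38/49
E[X_15] = 18 + 15·(2/7) = 156/7


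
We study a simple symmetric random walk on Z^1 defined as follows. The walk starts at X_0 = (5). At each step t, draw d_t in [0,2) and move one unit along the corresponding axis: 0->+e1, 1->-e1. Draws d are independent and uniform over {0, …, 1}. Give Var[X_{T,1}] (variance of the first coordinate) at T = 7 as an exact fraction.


7

Outcome values over d=0..1: [1, -1]
Σy = 0, Σy² = 2, M = 2
μ = 0/2 = 0,  σ² = 2/2 − (0)² = 1
Independent increments: Var[X_7] = 7·σ² = 7·(1) = 7


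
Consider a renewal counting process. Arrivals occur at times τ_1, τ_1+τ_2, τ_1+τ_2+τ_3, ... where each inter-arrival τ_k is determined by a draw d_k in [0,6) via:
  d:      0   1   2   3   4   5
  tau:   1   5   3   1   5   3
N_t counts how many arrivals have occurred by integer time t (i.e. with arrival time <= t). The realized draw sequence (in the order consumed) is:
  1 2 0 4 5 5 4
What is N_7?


1

draw d_1=1: τ_1=5, arrival time A_1=5
draw d_2=2: τ_2=3, arrival time A_2=8
draw d_3=0: τ_3=1, arrival time A_3=9
draw d_4=4: τ_4=5, arrival time A_4=14
draw d_5=5: τ_5=3, arrival time A_5=17
draw d_6=5: τ_6=3, arrival time A_6=20
draw d_7=4: τ_7=5, arrival time A_7=25
N_t over t=0..7: 0:0 1:0 2:0 3:0 4:0 5:1 6:1 7:1


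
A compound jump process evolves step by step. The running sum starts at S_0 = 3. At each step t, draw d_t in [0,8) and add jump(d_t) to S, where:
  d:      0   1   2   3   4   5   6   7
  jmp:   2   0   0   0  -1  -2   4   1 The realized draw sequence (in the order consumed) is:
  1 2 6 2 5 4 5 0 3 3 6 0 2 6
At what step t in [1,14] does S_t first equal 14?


t=0: S=3, d=1, jump=0, S_1=3
t=1: S=3, d=2, jump=0, S_2=3
t=2: S=3, d=6, jump=4, S_3=7
t=3: S=7, d=2, jump=0, S_4=7
t=4: S=7, d=5, jump=-2, S_5=5
t=5: S=5, d=4, jump=-1, S_6=4
t=6: S=4, d=5, jump=-2, S_7=2
t=7: S=2, d=0, jump=2, S_8=4
t=8: S=4, d=3, jump=0, S_9=4
t=9: S=4, d=3, jump=0, S_10=4
t=10: S=4, d=6, jump=4, S_11=8
t=11: S=8, d=0, jump=2, S_12=10
t=12: S=10, d=2, jump=0, S_13=10
t=13: S=10, d=6, jump=4, S_14=14

14


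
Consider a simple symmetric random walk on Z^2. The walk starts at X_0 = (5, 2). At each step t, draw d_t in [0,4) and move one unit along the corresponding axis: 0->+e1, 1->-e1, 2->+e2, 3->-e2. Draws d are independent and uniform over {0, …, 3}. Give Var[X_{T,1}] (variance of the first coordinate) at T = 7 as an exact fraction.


7/2

Outcome values over d=0..3: [1, -1, 0, 0]
Σy = 0, Σy² = 2, M = 4
μ = 0/4 = 0,  σ² = 2/4 − (0)² = 1/2
Independent increments: Var[X_7] = 7·σ² = 7·(1/2) = 7/2


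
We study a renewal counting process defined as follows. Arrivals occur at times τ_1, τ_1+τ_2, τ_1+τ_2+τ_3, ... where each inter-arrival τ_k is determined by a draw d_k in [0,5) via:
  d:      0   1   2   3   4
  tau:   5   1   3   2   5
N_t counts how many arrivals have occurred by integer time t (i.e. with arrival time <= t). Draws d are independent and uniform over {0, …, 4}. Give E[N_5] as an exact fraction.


4401/3125

Inter-arrival values over d=0..4: [5, 1, 3, 2, 5]
Each d has probability 1/5, so the pmf of τ is: f(1) = 1/5, f(2) = 1/5, f(3) = 1/5, f(5) = 2/5
Renewal equation for m(n) = E[N_n]: condition on τ_1 = k (if k <= n, one arrival plus a fresh copy on the remaining n−k steps): m(n) = F(n) + Σ_{k<=n} f(k)·m(n−k), where F(n) = P(τ <= n) and m(0) = 0
m(1) = F(1) = 1/5
m(2) = F(2) + f(1)·m(1) = 2/5 + 1/5·1/5 = 11/25
m(3) = F(3) + f(1)·m(2) + f(2)·m(1) = 3/5 + 1/5·11/25 + 1/5·1/5 = 91/125
m(4) = F(4) + f(1)·m(3) + f(2)·m(2) + f(3)·m(1) = 3/5 + 1/5·91/125 + 1/5·11/25 + 1/5·1/5 = 546/625
m(5) = F(5) + f(1)·m(4) + f(2)·m(3) + f(3)·m(2) = 1 + 1/5·546/625 + 1/5·91/125 + 1/5·11/25 = 4401/3125
E[N_5] = m(5) = 4401/3125


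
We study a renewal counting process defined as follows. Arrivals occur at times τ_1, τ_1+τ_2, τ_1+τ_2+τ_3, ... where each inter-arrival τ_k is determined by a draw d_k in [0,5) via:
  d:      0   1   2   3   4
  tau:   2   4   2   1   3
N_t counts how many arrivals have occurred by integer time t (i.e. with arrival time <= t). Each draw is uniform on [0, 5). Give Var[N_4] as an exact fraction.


Inter-arrival values over d=0..4: [2, 4, 2, 1, 3]
Each d has probability 1/5, so the pmf of τ is: f(1) = 1/5, f(2) = 2/5, f(3) = 1/5, f(4) = 1/5
Let p_n(j) = P(N_n = j), with p_0 = [1]. Condition on τ_1: p_n(0) = P(τ > n), and for j >= 1, p_n(j) = Σ_{k<=n} f(k)·p_{n−k}(j−1)
p_1 = [4/5, 1/5]  (j = 0..1)
p_2 = [2/5, 14/25, 1/25]  (j = 0..2)
p_3 = [1/5, 3/5, 24/125, 1/125]  (j = 0..3)
p_4 = [0, 14/25, 48/125, 34/625, 1/625]  (j = 0..4)
E[N_4] = Σ j·p_4(j) = 936/625;  E[N_4²] = Σ j²·p_4(j) = 1632/625
Var[N_4] = 1632/625 − (936/625)² = 143904/390625

143904/390625


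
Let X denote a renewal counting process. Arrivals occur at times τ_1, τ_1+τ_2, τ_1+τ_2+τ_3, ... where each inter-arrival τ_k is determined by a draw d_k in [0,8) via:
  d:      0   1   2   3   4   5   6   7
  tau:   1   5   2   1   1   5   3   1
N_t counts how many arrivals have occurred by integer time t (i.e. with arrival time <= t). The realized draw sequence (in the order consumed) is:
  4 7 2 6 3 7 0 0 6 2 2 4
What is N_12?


draw d_1=4: τ_1=1, arrival time A_1=1
draw d_2=7: τ_2=1, arrival time A_2=2
draw d_3=2: τ_3=2, arrival time A_3=4
draw d_4=6: τ_4=3, arrival time A_4=7
draw d_5=3: τ_5=1, arrival time A_5=8
draw d_6=7: τ_6=1, arrival time A_6=9
draw d_7=0: τ_7=1, arrival time A_7=10
draw d_8=0: τ_8=1, arrival time A_8=11
draw d_9=6: τ_9=3, arrival time A_9=14
draw d_10=2: τ_10=2, arrival time A_10=16
draw d_11=2: τ_11=2, arrival time A_11=18
draw d_12=4: τ_12=1, arrival time A_12=19
N_t over t=0..12: 0:0 1:1 2:2 3:2 4:3 5:3 6:3 7:4 8:5 9:6 10:7 11:8 12:8

8


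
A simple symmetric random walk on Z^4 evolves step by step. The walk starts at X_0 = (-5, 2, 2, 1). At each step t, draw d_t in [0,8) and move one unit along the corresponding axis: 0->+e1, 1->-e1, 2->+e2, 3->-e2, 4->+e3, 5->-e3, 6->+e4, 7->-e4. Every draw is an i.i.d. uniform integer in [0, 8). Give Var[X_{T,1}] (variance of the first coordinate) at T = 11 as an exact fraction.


11/4

Outcome values over d=0..7: [1, -1, 0, 0, 0, 0, 0, 0]
Σy = 0, Σy² = 2, M = 8
μ = 0/8 = 0,  σ² = 2/8 − (0)² = 1/4
Independent increments: Var[X_11] = 11·σ² = 11·(1/4) = 11/4


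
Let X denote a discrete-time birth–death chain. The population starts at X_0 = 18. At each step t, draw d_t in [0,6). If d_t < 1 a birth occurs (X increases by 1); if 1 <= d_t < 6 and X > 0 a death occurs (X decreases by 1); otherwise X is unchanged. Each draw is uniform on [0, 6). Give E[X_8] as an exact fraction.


38/3

X can drop by at most 1 per step and X_0 = 18 > T = 8, so X_t >= 18 − t >= 10 > 0 for every t <= 8: the floor at 0 (the 'and X > 0' condition) never binds. Hence X_8 = X_0 + Σ_{t<8} Y_t with i.i.d. increments Y_t = y(d_t) ∈ {+1, −1, 0}.
Outcome values over d=0..5: [1, -1, -1, -1, -1, -1]
Σy = -4, Σy² = 6, M = 6
μ = -4/6 = -2/3,  σ² = 6/6 − (-2/3)² = 5/9
E[X_8] = 18 + 8·(-2/3) = 38/3


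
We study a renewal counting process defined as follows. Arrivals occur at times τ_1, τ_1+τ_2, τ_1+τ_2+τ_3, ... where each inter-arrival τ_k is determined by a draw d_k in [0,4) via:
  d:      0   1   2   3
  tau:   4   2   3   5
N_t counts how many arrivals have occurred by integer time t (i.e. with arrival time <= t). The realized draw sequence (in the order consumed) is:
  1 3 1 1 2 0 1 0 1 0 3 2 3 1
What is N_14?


draw d_1=1: τ_1=2, arrival time A_1=2
draw d_2=3: τ_2=5, arrival time A_2=7
draw d_3=1: τ_3=2, arrival time A_3=9
draw d_4=1: τ_4=2, arrival time A_4=11
draw d_5=2: τ_5=3, arrival time A_5=14
draw d_6=0: τ_6=4, arrival time A_6=18
draw d_7=1: τ_7=2, arrival time A_7=20
draw d_8=0: τ_8=4, arrival time A_8=24
draw d_9=1: τ_9=2, arrival time A_9=26
draw d_10=0: τ_10=4, arrival time A_10=30
draw d_11=3: τ_11=5, arrival time A_11=35
draw d_12=2: τ_12=3, arrival time A_12=38
draw d_13=3: τ_13=5, arrival time A_13=43
draw d_14=1: τ_14=2, arrival time A_14=45
N_t over t=0..14: 0:0 1:0 2:1 3:1 4:1 5:1 6:1 7:2 8:2 9:3 10:3 11:4 12:4 13:4 14:5

5


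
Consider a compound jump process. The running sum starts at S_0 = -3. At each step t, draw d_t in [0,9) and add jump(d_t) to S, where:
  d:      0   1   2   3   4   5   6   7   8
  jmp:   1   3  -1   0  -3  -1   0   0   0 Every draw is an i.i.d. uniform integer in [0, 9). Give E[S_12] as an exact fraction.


Outcome values over d=0..8: [1, 3, -1, 0, -3, -1, 0, 0, 0]
Σy = -1, Σy² = 21, M = 9
μ = -1/9 = -1/9,  σ² = 21/9 − (-1/9)² = 188/81
E[S_12] = -3 + 12·(-1/9) = -13/3

-13/3


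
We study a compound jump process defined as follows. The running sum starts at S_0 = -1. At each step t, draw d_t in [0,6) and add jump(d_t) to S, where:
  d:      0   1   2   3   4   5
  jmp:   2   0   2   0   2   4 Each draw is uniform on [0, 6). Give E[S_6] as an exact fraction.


9

Outcome values over d=0..5: [2, 0, 2, 0, 2, 4]
Σy = 10, Σy² = 28, M = 6
μ = 10/6 = 5/3,  σ² = 28/6 − (5/3)² = 17/9
E[S_6] = -1 + 6·(5/3) = 9


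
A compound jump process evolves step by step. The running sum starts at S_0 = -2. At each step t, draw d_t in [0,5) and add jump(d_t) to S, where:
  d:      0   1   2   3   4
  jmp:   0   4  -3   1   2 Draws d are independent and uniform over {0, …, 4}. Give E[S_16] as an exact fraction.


Outcome values over d=0..4: [0, 4, -3, 1, 2]
Σy = 4, Σy² = 30, M = 5
μ = 4/5 = 4/5,  σ² = 30/5 − (4/5)² = 134/25
E[S_16] = -2 + 16·(4/5) = 54/5

54/5


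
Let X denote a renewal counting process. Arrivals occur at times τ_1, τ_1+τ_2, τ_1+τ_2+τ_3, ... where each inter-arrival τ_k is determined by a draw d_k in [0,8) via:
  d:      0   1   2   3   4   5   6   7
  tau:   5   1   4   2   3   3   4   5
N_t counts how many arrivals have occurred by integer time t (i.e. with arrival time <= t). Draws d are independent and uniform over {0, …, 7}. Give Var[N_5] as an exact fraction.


274833135/1073741824

Inter-arrival values over d=0..7: [5, 1, 4, 2, 3, 3, 4, 5]
Each d has probability 1/8, so the pmf of τ is: f(1) = 1/8, f(2) = 1/8, f(3) = 1/4, f(4) = 1/4, f(5) = 1/4
Let p_n(j) = P(N_n = j), with p_0 = [1]. Condition on τ_1: p_n(0) = P(τ > n), and for j >= 1, p_n(j) = Σ_{k<=n} f(k)·p_{n−k}(j−1)
p_1 = [7/8, 1/8]  (j = 0..1)
p_2 = [3/4, 15/64, 1/64]  (j = 0..2)
p_3 = [1/2, 29/64, 23/512, 1/512]  (j = 0..3)
p_4 = [1/4, 5/8, 15/128, 31/4096, 1/4096]  (j = 0..4)
p_5 = [0, 3/4, 115/512, 99/4096, 39/32768, 1/32768]  (j = 0..5)
E[N_5] = Σ j·p_5(j) = 41833/32768;  E[N_5²] = Σ j²·p_5(j) = 61793/32768
Var[N_5] = 61793/32768 − (41833/32768)² = 274833135/1073741824


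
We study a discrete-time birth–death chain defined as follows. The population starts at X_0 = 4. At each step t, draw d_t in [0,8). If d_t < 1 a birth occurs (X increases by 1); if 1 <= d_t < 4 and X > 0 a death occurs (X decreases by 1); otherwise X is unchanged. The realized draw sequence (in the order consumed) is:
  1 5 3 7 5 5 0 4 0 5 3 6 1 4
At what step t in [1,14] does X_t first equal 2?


3

t=0: X=4, d=1 → death, X_1=3
t=1: X=3, d=5 → hold, X_2=3
t=2: X=3, d=3 → death, X_3=2
t=3: X=2, d=7 → hold, X_4=2
t=4: X=2, d=5 → hold, X_5=2
t=5: X=2, d=5 → hold, X_6=2
t=6: X=2, d=0 → birth, X_7=3
t=7: X=3, d=4 → hold, X_8=3
t=8: X=3, d=0 → birth, X_9=4
t=9: X=4, d=5 → hold, X_10=4
t=10: X=4, d=3 → death, X_11=3
t=11: X=3, d=6 → hold, X_12=3
t=12: X=3, d=1 → death, X_13=2
t=13: X=2, d=4 → hold, X_14=2


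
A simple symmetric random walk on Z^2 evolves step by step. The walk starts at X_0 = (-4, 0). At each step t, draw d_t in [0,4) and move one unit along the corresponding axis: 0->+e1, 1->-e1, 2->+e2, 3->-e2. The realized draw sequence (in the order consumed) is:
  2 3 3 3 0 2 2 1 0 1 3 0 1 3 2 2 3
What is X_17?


(-4, -1)

t=0: X=(-4, 0), d=2 → +e2, X_1=(-4, 1)
t=1: X=(-4, 1), d=3 → -e2, X_2=(-4, 0)
t=2: X=(-4, 0), d=3 → -e2, X_3=(-4, -1)
t=3: X=(-4, -1), d=3 → -e2, X_4=(-4, -2)
t=4: X=(-4, -2), d=0 → +e1, X_5=(-3, -2)
t=5: X=(-3, -2), d=2 → +e2, X_6=(-3, -1)
t=6: X=(-3, -1), d=2 → +e2, X_7=(-3, 0)
t=7: X=(-3, 0), d=1 → -e1, X_8=(-4, 0)
t=8: X=(-4, 0), d=0 → +e1, X_9=(-3, 0)
t=9: X=(-3, 0), d=1 → -e1, X_10=(-4, 0)
t=10: X=(-4, 0), d=3 → -e2, X_11=(-4, -1)
t=11: X=(-4, -1), d=0 → +e1, X_12=(-3, -1)
t=12: X=(-3, -1), d=1 → -e1, X_13=(-4, -1)
t=13: X=(-4, -1), d=3 → -e2, X_14=(-4, -2)
t=14: X=(-4, -2), d=2 → +e2, X_15=(-4, -1)
t=15: X=(-4, -1), d=2 → +e2, X_16=(-4, 0)
t=16: X=(-4, 0), d=3 → -e2, X_17=(-4, -1)


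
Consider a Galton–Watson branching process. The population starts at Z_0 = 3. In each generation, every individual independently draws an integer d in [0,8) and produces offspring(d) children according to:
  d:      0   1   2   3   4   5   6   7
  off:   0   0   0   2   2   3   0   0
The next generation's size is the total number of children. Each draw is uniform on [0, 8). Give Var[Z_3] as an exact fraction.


Outcome values over d=0..7: [0, 0, 0, 2, 2, 3, 0, 0]
Σy = 7, Σy² = 17, M = 8
μ = 7/8 = 7/8,  σ² = 17/8 − (7/8)² = 87/64
V_0 = 0, E_0 = 3
V_1 = 87/64·E_0 + (7/8)²·V_0 = 261/64;  E_1 = 21/8
V_2 = 87/64·E_1 + (7/8)²·V_1 = 27405/4096;  E_2 = 147/64
V_3 = 87/64·E_2 + (7/8)²·V_2 = 2161341/262144;  E_3 = 1029/512

2161341/262144


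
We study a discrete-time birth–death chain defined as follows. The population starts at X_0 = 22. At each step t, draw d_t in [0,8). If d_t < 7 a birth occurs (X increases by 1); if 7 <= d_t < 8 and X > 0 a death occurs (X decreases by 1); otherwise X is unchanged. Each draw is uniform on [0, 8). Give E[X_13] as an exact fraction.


127/4

X can drop by at most 1 per step and X_0 = 22 > T = 13, so X_t >= 22 − t >= 9 > 0 for every t <= 13: the floor at 0 (the 'and X > 0' condition) never binds. Hence X_13 = X_0 + Σ_{t<13} Y_t with i.i.d. increments Y_t = y(d_t) ∈ {+1, −1, 0}.
Outcome values over d=0..7: [1, 1, 1, 1, 1, 1, 1, -1]
Σy = 6, Σy² = 8, M = 8
μ = 6/8 = 3/4,  σ² = 8/8 − (3/4)² = 7/16
E[X_13] = 22 + 13·(3/4) = 127/4


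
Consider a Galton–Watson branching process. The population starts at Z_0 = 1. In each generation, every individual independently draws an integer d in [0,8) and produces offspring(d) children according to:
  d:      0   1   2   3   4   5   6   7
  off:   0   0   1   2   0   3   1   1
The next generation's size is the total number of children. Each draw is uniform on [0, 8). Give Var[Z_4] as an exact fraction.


Outcome values over d=0..7: [0, 0, 1, 2, 0, 3, 1, 1]
Σy = 8, Σy² = 16, M = 8
μ = 8/8 = 1,  σ² = 16/8 − (1)² = 1
V_0 = 0, E_0 = 1
V_1 = 1·E_0 + (1)²·V_0 = 1;  E_1 = 1
V_2 = 1·E_1 + (1)²·V_1 = 2;  E_2 = 1
V_3 = 1·E_2 + (1)²·V_2 = 3;  E_3 = 1
V_4 = 1·E_3 + (1)²·V_3 = 4;  E_4 = 1

4


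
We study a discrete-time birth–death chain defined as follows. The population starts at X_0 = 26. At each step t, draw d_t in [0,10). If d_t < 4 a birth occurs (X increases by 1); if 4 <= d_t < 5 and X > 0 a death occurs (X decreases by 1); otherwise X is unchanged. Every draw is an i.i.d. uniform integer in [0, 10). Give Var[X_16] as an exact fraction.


X can drop by at most 1 per step and X_0 = 26 > T = 16, so X_t >= 26 − t >= 10 > 0 for every t <= 16: the floor at 0 (the 'and X > 0' condition) never binds. Hence X_16 = X_0 + Σ_{t<16} Y_t with i.i.d. increments Y_t = y(d_t) ∈ {+1, −1, 0}.
Outcome values over d=0..9: [1, 1, 1, 1, -1, 0, 0, 0, 0, 0]
Σy = 3, Σy² = 5, M = 10
μ = 3/10 = 3/10,  σ² = 5/10 − (3/10)² = 41/100
Independent increments: Var[X_16] = 16·σ² = 16·(41/100) = 164/25

164/25


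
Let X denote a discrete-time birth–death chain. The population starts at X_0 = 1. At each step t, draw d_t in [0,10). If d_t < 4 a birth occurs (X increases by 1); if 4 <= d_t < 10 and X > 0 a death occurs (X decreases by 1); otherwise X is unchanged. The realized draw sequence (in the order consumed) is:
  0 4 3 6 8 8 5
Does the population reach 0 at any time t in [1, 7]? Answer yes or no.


yes

t=0: X=1, d=0 → birth, X_1=2
t=1: X=2, d=4 → death, X_2=1
t=2: X=1, d=3 → birth, X_3=2
t=3: X=2, d=6 → death, X_4=1
t=4: X=1, d=8 → death, X_5=0
t=5: X=0, d=8 → hold, X_6=0
t=6: X=0, d=5 → hold, X_7=0


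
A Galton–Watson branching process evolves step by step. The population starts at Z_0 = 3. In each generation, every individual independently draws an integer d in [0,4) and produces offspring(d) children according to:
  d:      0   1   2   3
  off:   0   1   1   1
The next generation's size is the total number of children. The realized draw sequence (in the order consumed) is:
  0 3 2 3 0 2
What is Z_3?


1

gen 0: Z_0=3, draws=[0, 3, 2], offspring=[0, 1, 1], Z_1=2
gen 1: Z_1=2, draws=[3, 0], offspring=[1, 0], Z_2=1
gen 2: Z_2=1, draws=[2], offspring=[1], Z_3=1


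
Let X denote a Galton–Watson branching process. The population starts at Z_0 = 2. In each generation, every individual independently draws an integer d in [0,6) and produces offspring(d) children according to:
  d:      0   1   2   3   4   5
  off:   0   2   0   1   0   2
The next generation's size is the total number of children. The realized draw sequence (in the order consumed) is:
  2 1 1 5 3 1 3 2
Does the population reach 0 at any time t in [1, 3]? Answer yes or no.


no

gen 0: Z_0=2, draws=[2, 1], offspring=[0, 2], Z_1=2
gen 1: Z_1=2, draws=[1, 5], offspring=[2, 2], Z_2=4
gen 2: Z_2=4, draws=[3, 1, 3, 2], offspring=[1, 2, 1, 0], Z_3=4


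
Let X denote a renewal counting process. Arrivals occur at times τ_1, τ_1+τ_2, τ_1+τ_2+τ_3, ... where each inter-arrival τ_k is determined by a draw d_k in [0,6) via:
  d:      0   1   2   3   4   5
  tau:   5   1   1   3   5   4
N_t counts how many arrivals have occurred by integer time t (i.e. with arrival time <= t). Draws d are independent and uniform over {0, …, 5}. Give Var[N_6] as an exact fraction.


Inter-arrival values over d=0..5: [5, 1, 1, 3, 5, 4]
Each d has probability 1/6, so the pmf of τ is: f(1) = 1/3, f(3) = 1/6, f(4) = 1/6, f(5) = 1/3
Let p_n(j) = P(N_n = j), with p_0 = [1]. Condition on τ_1: p_n(0) = P(τ > n), and for j >= 1, p_n(j) = Σ_{k<=n} f(k)·p_{n−k}(j−1)
p_1 = [2/3, 1/3]  (j = 0..1)
p_2 = [2/3, 2/9, 1/9]  (j = 0..2)
p_3 = [1/2, 7/18, 2/27, 1/27]  (j = 0..3)
p_4 = [1/3, 4/9, 5/27, 2/81, 1/81]  (j = 0..4)
p_5 = [0, 2/3, 13/54, 13/162, 2/243, 1/243]  (j = 0..5)
p_6 = [0, 5/12, 47/108, 1/9, 8/243, 2/729, 1/729]  (j = 0..6)
E[N_6] = Σ j·p_6(j) = 5173/2916;  E[N_6²] = Σ j²·p_6(j) = 11087/2916
Var[N_6] = 11087/2916 − (5173/2916)² = 5569763/8503056

5569763/8503056


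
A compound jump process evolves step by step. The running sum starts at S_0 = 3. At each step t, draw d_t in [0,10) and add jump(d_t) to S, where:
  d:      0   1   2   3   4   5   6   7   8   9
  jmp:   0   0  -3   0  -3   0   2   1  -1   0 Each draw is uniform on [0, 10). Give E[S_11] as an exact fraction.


Outcome values over d=0..9: [0, 0, -3, 0, -3, 0, 2, 1, -1, 0]
Σy = -4, Σy² = 24, M = 10
μ = -4/10 = -2/5,  σ² = 24/10 − (-2/5)² = 56/25
E[S_11] = 3 + 11·(-2/5) = -7/5

-7/5


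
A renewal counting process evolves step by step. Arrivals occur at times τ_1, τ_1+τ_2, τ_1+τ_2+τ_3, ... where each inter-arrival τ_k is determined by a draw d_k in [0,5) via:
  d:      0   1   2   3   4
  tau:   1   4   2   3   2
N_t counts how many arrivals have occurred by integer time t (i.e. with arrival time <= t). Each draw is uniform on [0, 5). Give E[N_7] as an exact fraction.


211716/78125

Inter-arrival values over d=0..4: [1, 4, 2, 3, 2]
Each d has probability 1/5, so the pmf of τ is: f(1) = 1/5, f(2) = 2/5, f(3) = 1/5, f(4) = 1/5
Renewal equation for m(n) = E[N_n]: condition on τ_1 = k (if k <= n, one arrival plus a fresh copy on the remaining n−k steps): m(n) = F(n) + Σ_{k<=n} f(k)·m(n−k), where F(n) = P(τ <= n) and m(0) = 0
m(1) = F(1) = 1/5
m(2) = F(2) + f(1)·m(1) = 3/5 + 1/5·1/5 = 16/25
m(3) = F(3) + f(1)·m(2) + f(2)·m(1) = 4/5 + 1/5·16/25 + 2/5·1/5 = 126/125
m(4) = F(4) + f(1)·m(3) + f(2)·m(2) + f(3)·m(1) = 1 + 1/5·126/125 + 2/5·16/25 + 1/5·1/5 = 936/625
m(5) = F(5) + f(1)·m(4) + f(2)·m(3) + f(3)·m(2) + f(4)·m(1) = 1 + 1/5·936/625 + 2/5·126/125 + 1/5·16/25 + 1/5·1/5 = 5846/3125
m(6) = F(6) + f(1)·m(5) + f(2)·m(4) + f(3)·m(3) + f(4)·m(2) = 1 + 1/5·5846/3125 + 2/5·936/625 + 1/5·126/125 + 1/5·16/25 = 35981/15625
m(7) = F(7) + f(1)·m(6) + f(2)·m(5) + f(3)·m(4) + f(4)·m(3) = 1 + 1/5·35981/15625 + 2/5·5846/3125 + 1/5·936/625 + 1/5·126/125 = 211716/78125
E[N_7] = m(7) = 211716/78125


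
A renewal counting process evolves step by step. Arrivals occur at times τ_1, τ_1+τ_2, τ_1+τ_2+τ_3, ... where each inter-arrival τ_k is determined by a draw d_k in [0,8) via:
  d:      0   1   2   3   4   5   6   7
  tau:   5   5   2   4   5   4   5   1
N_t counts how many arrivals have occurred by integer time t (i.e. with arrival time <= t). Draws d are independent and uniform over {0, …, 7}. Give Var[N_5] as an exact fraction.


Inter-arrival values over d=0..7: [5, 5, 2, 4, 5, 4, 5, 1]
Each d has probability 1/8, so the pmf of τ is: f(1) = 1/8, f(2) = 1/8, f(4) = 1/4, f(5) = 1/2
Let p_n(j) = P(N_n = j), with p_0 = [1]. Condition on τ_1: p_n(0) = P(τ > n), and for j >= 1, p_n(j) = Σ_{k<=n} f(k)·p_{n−k}(j−1)
p_1 = [7/8, 1/8]  (j = 0..1)
p_2 = [3/4, 15/64, 1/64]  (j = 0..2)
p_3 = [3/4, 13/64, 23/512, 1/512]  (j = 0..3)
p_4 = [1/2, 7/16, 7/128, 31/4096, 1/4096]  (j = 0..4)
p_5 = [0, 7/8, 57/512, 51/4096, 39/32768, 1/32768]  (j = 0..5)
E[N_5] = Σ j·p_5(j) = 37353/32768;  E[N_5²] = Σ j²·p_5(j) = 47585/32768
Var[N_5] = 47585/32768 − (37353/32768)² = 164018671/1073741824

164018671/1073741824


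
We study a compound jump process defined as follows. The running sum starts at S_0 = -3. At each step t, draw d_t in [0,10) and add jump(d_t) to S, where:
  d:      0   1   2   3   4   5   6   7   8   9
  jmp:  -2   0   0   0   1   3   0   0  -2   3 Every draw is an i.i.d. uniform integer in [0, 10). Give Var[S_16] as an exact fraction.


1044/25

Outcome values over d=0..9: [-2, 0, 0, 0, 1, 3, 0, 0, -2, 3]
Σy = 3, Σy² = 27, M = 10
μ = 3/10 = 3/10,  σ² = 27/10 − (3/10)² = 261/100
Independent increments: Var[S_16] = 16·σ² = 16·(261/100) = 1044/25


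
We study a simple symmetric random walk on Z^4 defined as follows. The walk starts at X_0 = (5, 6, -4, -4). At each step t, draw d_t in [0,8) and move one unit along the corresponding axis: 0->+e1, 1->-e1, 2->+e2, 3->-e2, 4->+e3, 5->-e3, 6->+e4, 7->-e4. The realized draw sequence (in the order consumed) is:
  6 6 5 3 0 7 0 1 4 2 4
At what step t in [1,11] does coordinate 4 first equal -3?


t=0: X=(5, 6, -4, -4), d=6 → +e4, X_1=(5, 6, -4, -3)
t=1: X=(5, 6, -4, -3), d=6 → +e4, X_2=(5, 6, -4, -2)
t=2: X=(5, 6, -4, -2), d=5 → -e3, X_3=(5, 6, -5, -2)
t=3: X=(5, 6, -5, -2), d=3 → -e2, X_4=(5, 5, -5, -2)
t=4: X=(5, 5, -5, -2), d=0 → +e1, X_5=(6, 5, -5, -2)
t=5: X=(6, 5, -5, -2), d=7 → -e4, X_6=(6, 5, -5, -3)
t=6: X=(6, 5, -5, -3), d=0 → +e1, X_7=(7, 5, -5, -3)
t=7: X=(7, 5, -5, -3), d=1 → -e1, X_8=(6, 5, -5, -3)
t=8: X=(6, 5, -5, -3), d=4 → +e3, X_9=(6, 5, -4, -3)
t=9: X=(6, 5, -4, -3), d=2 → +e2, X_10=(6, 6, -4, -3)
t=10: X=(6, 6, -4, -3), d=4 → +e3, X_11=(6, 6, -3, -3)

1


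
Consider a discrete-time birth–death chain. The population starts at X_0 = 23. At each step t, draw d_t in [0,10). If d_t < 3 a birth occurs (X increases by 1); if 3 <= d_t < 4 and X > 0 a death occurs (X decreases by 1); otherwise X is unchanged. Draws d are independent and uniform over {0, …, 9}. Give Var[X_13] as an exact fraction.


X can drop by at most 1 per step and X_0 = 23 > T = 13, so X_t >= 23 − t >= 10 > 0 for every t <= 13: the floor at 0 (the 'and X > 0' condition) never binds. Hence X_13 = X_0 + Σ_{t<13} Y_t with i.i.d. increments Y_t = y(d_t) ∈ {+1, −1, 0}.
Outcome values over d=0..9: [1, 1, 1, -1, 0, 0, 0, 0, 0, 0]
Σy = 2, Σy² = 4, M = 10
μ = 2/10 = 1/5,  σ² = 4/10 − (1/5)² = 9/25
Independent increments: Var[X_13] = 13·σ² = 13·(9/25) = 117/25

117/25


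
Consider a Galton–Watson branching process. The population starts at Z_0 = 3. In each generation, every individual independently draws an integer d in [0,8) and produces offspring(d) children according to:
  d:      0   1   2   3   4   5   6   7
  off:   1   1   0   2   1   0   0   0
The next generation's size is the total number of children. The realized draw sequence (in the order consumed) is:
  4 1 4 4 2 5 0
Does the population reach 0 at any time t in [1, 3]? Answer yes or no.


gen 0: Z_0=3, draws=[4, 1, 4], offspring=[1, 1, 1], Z_1=3
gen 1: Z_1=3, draws=[4, 2, 5], offspring=[1, 0, 0], Z_2=1
gen 2: Z_2=1, draws=[0], offspring=[1], Z_3=1

no


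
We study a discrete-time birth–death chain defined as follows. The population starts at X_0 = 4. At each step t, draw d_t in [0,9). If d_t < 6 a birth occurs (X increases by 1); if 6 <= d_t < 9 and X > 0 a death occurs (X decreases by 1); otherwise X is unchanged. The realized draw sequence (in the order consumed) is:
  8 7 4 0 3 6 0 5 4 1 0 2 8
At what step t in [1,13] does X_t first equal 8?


t=0: X=4, d=8 → death, X_1=3
t=1: X=3, d=7 → death, X_2=2
t=2: X=2, d=4 → birth, X_3=3
t=3: X=3, d=0 → birth, X_4=4
t=4: X=4, d=3 → birth, X_5=5
t=5: X=5, d=6 → death, X_6=4
t=6: X=4, d=0 → birth, X_7=5
t=7: X=5, d=5 → birth, X_8=6
t=8: X=6, d=4 → birth, X_9=7
t=9: X=7, d=1 → birth, X_10=8
t=10: X=8, d=0 → birth, X_11=9
t=11: X=9, d=2 → birth, X_12=10
t=12: X=10, d=8 → death, X_13=9

10


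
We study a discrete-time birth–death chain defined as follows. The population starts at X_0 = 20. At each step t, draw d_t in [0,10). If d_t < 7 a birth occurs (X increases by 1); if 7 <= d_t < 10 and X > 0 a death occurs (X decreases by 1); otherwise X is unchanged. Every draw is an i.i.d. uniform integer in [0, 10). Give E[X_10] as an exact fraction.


X can drop by at most 1 per step and X_0 = 20 > T = 10, so X_t >= 20 − t >= 10 > 0 for every t <= 10: the floor at 0 (the 'and X > 0' condition) never binds. Hence X_10 = X_0 + Σ_{t<10} Y_t with i.i.d. increments Y_t = y(d_t) ∈ {+1, −1, 0}.
Outcome values over d=0..9: [1, 1, 1, 1, 1, 1, 1, -1, -1, -1]
Σy = 4, Σy² = 10, M = 10
μ = 4/10 = 2/5,  σ² = 10/10 − (2/5)² = 21/25
E[X_10] = 20 + 10·(2/5) = 24

24


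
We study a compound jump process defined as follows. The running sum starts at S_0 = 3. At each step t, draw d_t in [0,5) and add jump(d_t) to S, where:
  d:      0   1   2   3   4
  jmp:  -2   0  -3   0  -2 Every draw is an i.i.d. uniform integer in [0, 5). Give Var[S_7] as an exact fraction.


252/25

Outcome values over d=0..4: [-2, 0, -3, 0, -2]
Σy = -7, Σy² = 17, M = 5
μ = -7/5 = -7/5,  σ² = 17/5 − (-7/5)² = 36/25
Independent increments: Var[S_7] = 7·σ² = 7·(36/25) = 252/25


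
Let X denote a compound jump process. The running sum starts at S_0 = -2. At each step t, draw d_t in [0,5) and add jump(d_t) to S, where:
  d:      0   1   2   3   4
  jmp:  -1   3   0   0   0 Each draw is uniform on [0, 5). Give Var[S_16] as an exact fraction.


Outcome values over d=0..4: [-1, 3, 0, 0, 0]
Σy = 2, Σy² = 10, M = 5
μ = 2/5 = 2/5,  σ² = 10/5 − (2/5)² = 46/25
Independent increments: Var[S_16] = 16·σ² = 16·(46/25) = 736/25

736/25


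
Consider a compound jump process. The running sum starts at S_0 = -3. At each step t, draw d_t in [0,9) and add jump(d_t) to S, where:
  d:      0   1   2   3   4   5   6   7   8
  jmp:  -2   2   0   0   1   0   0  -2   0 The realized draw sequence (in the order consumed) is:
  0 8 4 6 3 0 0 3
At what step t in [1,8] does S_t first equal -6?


6

t=0: S=-3, d=0, jump=-2, S_1=-5
t=1: S=-5, d=8, jump=0, S_2=-5
t=2: S=-5, d=4, jump=1, S_3=-4
t=3: S=-4, d=6, jump=0, S_4=-4
t=4: S=-4, d=3, jump=0, S_5=-4
t=5: S=-4, d=0, jump=-2, S_6=-6
t=6: S=-6, d=0, jump=-2, S_7=-8
t=7: S=-8, d=3, jump=0, S_8=-8


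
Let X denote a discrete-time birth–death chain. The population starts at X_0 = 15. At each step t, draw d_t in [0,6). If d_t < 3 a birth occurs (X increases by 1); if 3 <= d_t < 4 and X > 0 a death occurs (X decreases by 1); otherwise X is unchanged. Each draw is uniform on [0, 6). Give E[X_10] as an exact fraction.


55/3

X can drop by at most 1 per step and X_0 = 15 > T = 10, so X_t >= 15 − t >= 5 > 0 for every t <= 10: the floor at 0 (the 'and X > 0' condition) never binds. Hence X_10 = X_0 + Σ_{t<10} Y_t with i.i.d. increments Y_t = y(d_t) ∈ {+1, −1, 0}.
Outcome values over d=0..5: [1, 1, 1, -1, 0, 0]
Σy = 2, Σy² = 4, M = 6
μ = 2/6 = 1/3,  σ² = 4/6 − (1/3)² = 5/9
E[X_10] = 15 + 10·(1/3) = 55/3


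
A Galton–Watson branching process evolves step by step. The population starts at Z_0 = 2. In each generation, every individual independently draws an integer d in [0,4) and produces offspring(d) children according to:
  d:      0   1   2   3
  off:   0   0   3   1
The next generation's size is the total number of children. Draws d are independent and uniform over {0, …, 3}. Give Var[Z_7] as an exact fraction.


Outcome values over d=0..3: [0, 0, 3, 1]
Σy = 4, Σy² = 10, M = 4
μ = 4/4 = 1,  σ² = 10/4 − (1)² = 3/2
V_0 = 0, E_0 = 2
V_1 = 3/2·E_0 + (1)²·V_0 = 3;  E_1 = 2
V_2 = 3/2·E_1 + (1)²·V_1 = 6;  E_2 = 2
V_3 = 3/2·E_2 + (1)²·V_2 = 9;  E_3 = 2
V_4 = 3/2·E_3 + (1)²·V_3 = 12;  E_4 = 2
V_5 = 3/2·E_4 + (1)²·V_4 = 15;  E_5 = 2
V_6 = 3/2·E_5 + (1)²·V_5 = 18;  E_6 = 2
V_7 = 3/2·E_6 + (1)²·V_6 = 21;  E_7 = 2

21


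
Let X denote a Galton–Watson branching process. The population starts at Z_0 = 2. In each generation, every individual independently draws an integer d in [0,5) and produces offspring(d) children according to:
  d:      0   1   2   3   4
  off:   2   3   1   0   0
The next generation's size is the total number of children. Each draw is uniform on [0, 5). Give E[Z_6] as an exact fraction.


93312/15625

Outcome values over d=0..4: [2, 3, 1, 0, 0]
Σy = 6, Σy² = 14, M = 5
μ = 6/5 = 6/5,  σ² = 14/5 − (6/5)² = 34/25
E[Z_0] = 2
E[Z_1] = 6/5·E[Z_0] = 12/5
E[Z_2] = 6/5·E[Z_1] = 72/25
E[Z_3] = 6/5·E[Z_2] = 432/125
E[Z_4] = 6/5·E[Z_3] = 2592/625
E[Z_5] = 6/5·E[Z_4] = 15552/3125
E[Z_6] = 6/5·E[Z_5] = 93312/15625


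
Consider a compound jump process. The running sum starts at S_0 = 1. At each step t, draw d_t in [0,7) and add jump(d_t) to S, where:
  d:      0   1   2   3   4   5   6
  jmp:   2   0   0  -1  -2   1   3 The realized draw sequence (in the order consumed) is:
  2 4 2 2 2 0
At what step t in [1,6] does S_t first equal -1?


2

t=0: S=1, d=2, jump=0, S_1=1
t=1: S=1, d=4, jump=-2, S_2=-1
t=2: S=-1, d=2, jump=0, S_3=-1
t=3: S=-1, d=2, jump=0, S_4=-1
t=4: S=-1, d=2, jump=0, S_5=-1
t=5: S=-1, d=0, jump=2, S_6=1


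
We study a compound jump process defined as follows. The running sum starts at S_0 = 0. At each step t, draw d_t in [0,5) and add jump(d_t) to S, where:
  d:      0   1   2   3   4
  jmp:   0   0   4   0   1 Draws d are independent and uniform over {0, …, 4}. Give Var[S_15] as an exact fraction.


36

Outcome values over d=0..4: [0, 0, 4, 0, 1]
Σy = 5, Σy² = 17, M = 5
μ = 5/5 = 1,  σ² = 17/5 − (1)² = 12/5
Independent increments: Var[S_15] = 15·σ² = 15·(12/5) = 36


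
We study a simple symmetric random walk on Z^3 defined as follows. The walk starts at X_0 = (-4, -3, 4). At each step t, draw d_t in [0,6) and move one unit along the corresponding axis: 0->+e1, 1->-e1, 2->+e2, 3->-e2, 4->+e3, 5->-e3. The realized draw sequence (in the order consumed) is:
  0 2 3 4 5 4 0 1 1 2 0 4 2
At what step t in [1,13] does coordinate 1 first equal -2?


7

t=0: X=(-4, -3, 4), d=0 → +e1, X_1=(-3, -3, 4)
t=1: X=(-3, -3, 4), d=2 → +e2, X_2=(-3, -2, 4)
t=2: X=(-3, -2, 4), d=3 → -e2, X_3=(-3, -3, 4)
t=3: X=(-3, -3, 4), d=4 → +e3, X_4=(-3, -3, 5)
t=4: X=(-3, -3, 5), d=5 → -e3, X_5=(-3, -3, 4)
t=5: X=(-3, -3, 4), d=4 → +e3, X_6=(-3, -3, 5)
t=6: X=(-3, -3, 5), d=0 → +e1, X_7=(-2, -3, 5)
t=7: X=(-2, -3, 5), d=1 → -e1, X_8=(-3, -3, 5)
t=8: X=(-3, -3, 5), d=1 → -e1, X_9=(-4, -3, 5)
t=9: X=(-4, -3, 5), d=2 → +e2, X_10=(-4, -2, 5)
t=10: X=(-4, -2, 5), d=0 → +e1, X_11=(-3, -2, 5)
t=11: X=(-3, -2, 5), d=4 → +e3, X_12=(-3, -2, 6)
t=12: X=(-3, -2, 6), d=2 → +e2, X_13=(-3, -1, 6)


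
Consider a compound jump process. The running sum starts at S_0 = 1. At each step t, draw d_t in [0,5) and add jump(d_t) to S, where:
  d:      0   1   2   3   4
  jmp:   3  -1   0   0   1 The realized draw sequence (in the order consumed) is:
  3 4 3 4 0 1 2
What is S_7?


5

t=0: S=1, d=3, jump=0, S_1=1
t=1: S=1, d=4, jump=1, S_2=2
t=2: S=2, d=3, jump=0, S_3=2
t=3: S=2, d=4, jump=1, S_4=3
t=4: S=3, d=0, jump=3, S_5=6
t=5: S=6, d=1, jump=-1, S_6=5
t=6: S=5, d=2, jump=0, S_7=5


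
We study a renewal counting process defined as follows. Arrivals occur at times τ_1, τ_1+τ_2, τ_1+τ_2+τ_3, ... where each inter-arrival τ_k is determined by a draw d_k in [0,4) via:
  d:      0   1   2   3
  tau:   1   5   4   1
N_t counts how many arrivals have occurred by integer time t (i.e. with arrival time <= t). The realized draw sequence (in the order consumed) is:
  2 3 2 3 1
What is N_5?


draw d_1=2: τ_1=4, arrival time A_1=4
draw d_2=3: τ_2=1, arrival time A_2=5
draw d_3=2: τ_3=4, arrival time A_3=9
draw d_4=3: τ_4=1, arrival time A_4=10
draw d_5=1: τ_5=5, arrival time A_5=15
N_t over t=0..5: 0:0 1:0 2:0 3:0 4:1 5:2

2


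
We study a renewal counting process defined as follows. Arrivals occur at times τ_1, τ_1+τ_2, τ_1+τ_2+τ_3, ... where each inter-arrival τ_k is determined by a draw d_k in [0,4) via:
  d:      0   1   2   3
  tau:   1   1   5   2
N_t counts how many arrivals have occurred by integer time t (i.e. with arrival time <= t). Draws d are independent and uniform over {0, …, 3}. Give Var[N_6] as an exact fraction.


6959/4096

Inter-arrival values over d=0..3: [1, 1, 5, 2]
Each d has probability 1/4, so the pmf of τ is: f(1) = 1/2, f(2) = 1/4, f(5) = 1/4
Let p_n(j) = P(N_n = j), with p_0 = [1]. Condition on τ_1: p_n(0) = P(τ > n), and for j >= 1, p_n(j) = Σ_{k<=n} f(k)·p_{n−k}(j−1)
p_1 = [1/2, 1/2]  (j = 0..1)
p_2 = [1/4, 1/2, 1/4]  (j = 0..2)
p_3 = [1/4, 1/4, 3/8, 1/8]  (j = 0..3)
p_4 = [1/4, 3/16, 1/4, 1/4, 1/16]  (j = 0..4)
p_5 = [0, 7/16, 5/32, 7/32, 5/32, 1/32]  (j = 0..5)
p_6 = [0, 3/16, 25/64, 9/64, 11/64, 3/32, 1/64]  (j = 0..6)
E[N_6] = Σ j·p_6(j) = 169/64;  E[N_6²] = Σ j²·p_6(j) = 555/64
Var[N_6] = 555/64 − (169/64)² = 6959/4096


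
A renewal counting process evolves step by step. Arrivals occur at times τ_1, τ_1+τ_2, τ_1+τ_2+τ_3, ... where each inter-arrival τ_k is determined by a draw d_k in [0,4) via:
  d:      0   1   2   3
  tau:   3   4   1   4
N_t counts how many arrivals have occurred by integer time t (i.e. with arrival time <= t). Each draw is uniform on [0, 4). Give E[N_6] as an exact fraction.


Inter-arrival values over d=0..3: [3, 4, 1, 4]
Each d has probability 1/4, so the pmf of τ is: f(1) = 1/4, f(3) = 1/4, f(4) = 1/2
Renewal equation for m(n) = E[N_n]: condition on τ_1 = k (if k <= n, one arrival plus a fresh copy on the remaining n−k steps): m(n) = F(n) + Σ_{k<=n} f(k)·m(n−k), where F(n) = P(τ <= n) and m(0) = 0
m(1) = F(1) = 1/4
m(2) = F(2) + f(1)·m(1) = 1/4 + 1/4·1/4 = 5/16
m(3) = F(3) + f(1)·m(2) = 1/2 + 1/4·5/16 = 37/64
m(4) = F(4) + f(1)·m(3) + f(3)·m(1) = 1 + 1/4·37/64 + 1/4·1/4 = 309/256
m(5) = F(5) + f(1)·m(4) + f(3)·m(2) + f(4)·m(1) = 1 + 1/4·309/256 + 1/4·5/16 + 1/2·1/4 = 1541/1024
m(6) = F(6) + f(1)·m(5) + f(3)·m(3) + f(4)·m(2) = 1 + 1/4·1541/1024 + 1/4·37/64 + 1/2·5/16 = 6869/4096
E[N_6] = m(6) = 6869/4096

6869/4096


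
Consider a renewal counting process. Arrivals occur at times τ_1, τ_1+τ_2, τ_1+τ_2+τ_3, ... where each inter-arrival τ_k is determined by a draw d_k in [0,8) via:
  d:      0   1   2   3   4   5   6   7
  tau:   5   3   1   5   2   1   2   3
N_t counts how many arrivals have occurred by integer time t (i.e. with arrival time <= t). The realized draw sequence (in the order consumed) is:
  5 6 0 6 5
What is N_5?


2

draw d_1=5: τ_1=1, arrival time A_1=1
draw d_2=6: τ_2=2, arrival time A_2=3
draw d_3=0: τ_3=5, arrival time A_3=8
draw d_4=6: τ_4=2, arrival time A_4=10
draw d_5=5: τ_5=1, arrival time A_5=11
N_t over t=0..5: 0:0 1:1 2:1 3:2 4:2 5:2


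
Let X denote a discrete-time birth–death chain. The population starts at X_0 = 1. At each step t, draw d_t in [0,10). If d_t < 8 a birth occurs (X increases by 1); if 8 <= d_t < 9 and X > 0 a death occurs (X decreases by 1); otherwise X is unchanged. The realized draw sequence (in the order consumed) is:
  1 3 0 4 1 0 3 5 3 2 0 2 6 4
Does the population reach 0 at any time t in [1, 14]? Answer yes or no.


no

t=0: X=1, d=1 → birth, X_1=2
t=1: X=2, d=3 → birth, X_2=3
t=2: X=3, d=0 → birth, X_3=4
t=3: X=4, d=4 → birth, X_4=5
t=4: X=5, d=1 → birth, X_5=6
t=5: X=6, d=0 → birth, X_6=7
t=6: X=7, d=3 → birth, X_7=8
t=7: X=8, d=5 → birth, X_8=9
t=8: X=9, d=3 → birth, X_9=10
t=9: X=10, d=2 → birth, X_10=11
t=10: X=11, d=0 → birth, X_11=12
t=11: X=12, d=2 → birth, X_12=13
t=12: X=13, d=6 → birth, X_13=14
t=13: X=14, d=4 → birth, X_14=15
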